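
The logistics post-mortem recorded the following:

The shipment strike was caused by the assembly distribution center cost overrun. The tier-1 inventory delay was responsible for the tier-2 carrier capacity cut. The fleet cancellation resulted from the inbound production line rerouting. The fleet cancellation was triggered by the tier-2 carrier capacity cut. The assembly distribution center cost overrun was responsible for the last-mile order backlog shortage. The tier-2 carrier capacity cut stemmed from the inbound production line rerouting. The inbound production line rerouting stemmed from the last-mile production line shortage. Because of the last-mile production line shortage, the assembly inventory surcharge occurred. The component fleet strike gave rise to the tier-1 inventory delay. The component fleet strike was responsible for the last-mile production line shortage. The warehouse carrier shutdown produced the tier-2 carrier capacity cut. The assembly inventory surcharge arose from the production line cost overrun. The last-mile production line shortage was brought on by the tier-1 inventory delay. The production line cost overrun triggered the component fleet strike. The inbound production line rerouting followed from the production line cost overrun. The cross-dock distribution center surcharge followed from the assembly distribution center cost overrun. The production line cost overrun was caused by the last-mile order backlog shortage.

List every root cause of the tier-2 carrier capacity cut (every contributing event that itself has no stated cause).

the assembly distribution center cost overrun, the warehouse carrier shutdown

Tracing upstream from the tier-2 carrier capacity cut: the tier-2 carrier capacity cut ← the inbound production line rerouting ← the production line cost overrun ← the last-mile order backlog shortage ← the assembly distribution center cost overrun.
A separate upstream branch: the tier-2 carrier capacity cut ← the warehouse carrier shutdown.
Each of those chain origins has no stated cause.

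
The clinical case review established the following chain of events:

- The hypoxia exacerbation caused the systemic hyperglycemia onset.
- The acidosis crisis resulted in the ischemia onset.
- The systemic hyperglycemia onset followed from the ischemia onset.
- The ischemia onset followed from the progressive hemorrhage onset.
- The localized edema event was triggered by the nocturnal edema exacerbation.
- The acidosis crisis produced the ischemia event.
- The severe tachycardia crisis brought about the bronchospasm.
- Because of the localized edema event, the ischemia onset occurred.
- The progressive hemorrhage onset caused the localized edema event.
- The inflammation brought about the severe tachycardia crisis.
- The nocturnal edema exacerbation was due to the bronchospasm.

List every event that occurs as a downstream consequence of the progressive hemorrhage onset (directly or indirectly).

Direct effects: the localized edema event, the ischemia onset.
2 steps out: the systemic hyperglycemia onset.
Not reachable from it: the inflammation, the severe tachycardia crisis, the bronchospasm, the nocturnal edema exacerbation, the acidosis crisis, the ischemia event, the hypoxia exacerbation.

the ischemia onset, the localized edema event, the systemic hyperglycemia onset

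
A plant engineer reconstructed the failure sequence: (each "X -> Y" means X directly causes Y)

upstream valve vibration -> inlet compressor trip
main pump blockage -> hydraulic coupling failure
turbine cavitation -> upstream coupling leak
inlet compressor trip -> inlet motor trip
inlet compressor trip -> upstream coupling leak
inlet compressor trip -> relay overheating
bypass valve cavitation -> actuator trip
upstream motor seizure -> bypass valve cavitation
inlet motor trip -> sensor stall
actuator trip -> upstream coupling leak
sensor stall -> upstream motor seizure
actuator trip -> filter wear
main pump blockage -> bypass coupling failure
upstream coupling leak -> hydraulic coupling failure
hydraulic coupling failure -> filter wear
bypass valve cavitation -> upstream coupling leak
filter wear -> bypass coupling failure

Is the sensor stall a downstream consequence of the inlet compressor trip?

There is a causal chain: the inlet compressor trip → the inlet motor trip → the sensor stall.

Yes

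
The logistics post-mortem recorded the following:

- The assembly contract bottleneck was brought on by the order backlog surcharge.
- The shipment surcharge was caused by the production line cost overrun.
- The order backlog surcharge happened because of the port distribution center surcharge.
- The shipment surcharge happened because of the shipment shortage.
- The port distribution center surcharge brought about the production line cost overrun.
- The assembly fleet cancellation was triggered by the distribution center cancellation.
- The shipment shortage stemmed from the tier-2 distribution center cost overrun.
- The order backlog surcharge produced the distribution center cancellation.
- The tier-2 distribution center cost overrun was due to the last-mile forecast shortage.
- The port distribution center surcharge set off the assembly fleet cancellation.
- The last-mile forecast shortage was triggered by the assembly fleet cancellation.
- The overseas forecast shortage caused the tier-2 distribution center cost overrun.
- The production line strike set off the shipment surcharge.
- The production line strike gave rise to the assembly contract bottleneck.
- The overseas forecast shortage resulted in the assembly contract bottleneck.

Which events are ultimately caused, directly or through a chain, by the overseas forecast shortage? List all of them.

Direct effects: the tier-2 distribution center cost overrun, the assembly contract bottleneck.
2 steps out: the shipment shortage.
3 steps out: the shipment surcharge.
Not reachable from it: the production line strike, the port distribution center surcharge, the production line cost overrun, the order backlog surcharge, the distribution center cancellation, the assembly fleet cancellation, the last-mile forecast shortage.

the assembly contract bottleneck, the shipment shortage, the shipment surcharge, the tier-2 distribution center cost overrun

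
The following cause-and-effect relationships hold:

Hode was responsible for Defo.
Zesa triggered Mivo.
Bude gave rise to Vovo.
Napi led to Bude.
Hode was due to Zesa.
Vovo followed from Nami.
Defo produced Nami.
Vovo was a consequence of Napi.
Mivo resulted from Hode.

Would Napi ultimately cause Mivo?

Napi leads to Bude, Vovo; Mivo is not among them.

No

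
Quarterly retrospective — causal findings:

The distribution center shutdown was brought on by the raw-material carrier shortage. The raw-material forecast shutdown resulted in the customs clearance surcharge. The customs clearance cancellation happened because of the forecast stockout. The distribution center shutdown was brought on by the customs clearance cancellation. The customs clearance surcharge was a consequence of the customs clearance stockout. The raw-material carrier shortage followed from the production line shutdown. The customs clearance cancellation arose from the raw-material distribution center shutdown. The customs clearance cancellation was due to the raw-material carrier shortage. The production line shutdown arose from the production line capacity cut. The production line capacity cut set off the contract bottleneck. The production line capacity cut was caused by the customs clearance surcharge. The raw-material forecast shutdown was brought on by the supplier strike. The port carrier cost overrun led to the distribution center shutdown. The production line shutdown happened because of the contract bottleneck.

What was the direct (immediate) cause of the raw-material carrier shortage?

the production line shutdown

Upstream contributors include the supplier strike, the customs clearance stockout, the raw-material forecast shutdown, the customs clearance surcharge, the production line capacity cut, the contract bottleneck, but only the production line shutdown feeds directly into the raw-material carrier shortage.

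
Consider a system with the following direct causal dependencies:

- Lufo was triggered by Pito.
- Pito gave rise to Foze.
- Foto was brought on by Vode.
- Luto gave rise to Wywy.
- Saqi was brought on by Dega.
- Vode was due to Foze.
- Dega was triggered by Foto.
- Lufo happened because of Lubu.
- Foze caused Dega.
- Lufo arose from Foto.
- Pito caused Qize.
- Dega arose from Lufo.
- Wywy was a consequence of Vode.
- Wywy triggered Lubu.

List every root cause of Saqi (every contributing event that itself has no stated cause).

Tracing upstream from Saqi: Saqi ← Dega ← Foze ← Pito.
A separate upstream branch: Saqi ← Dega ← Lufo ← Lubu ← Wywy ← Luto.
Each of those chain origins has no stated cause.

Luto, Pito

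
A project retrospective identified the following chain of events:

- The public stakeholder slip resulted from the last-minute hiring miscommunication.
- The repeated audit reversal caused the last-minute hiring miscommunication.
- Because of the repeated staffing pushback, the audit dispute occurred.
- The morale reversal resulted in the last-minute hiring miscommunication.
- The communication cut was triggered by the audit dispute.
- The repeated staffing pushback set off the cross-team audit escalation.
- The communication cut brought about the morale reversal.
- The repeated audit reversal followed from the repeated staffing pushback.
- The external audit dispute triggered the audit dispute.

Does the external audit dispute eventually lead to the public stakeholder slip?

There is a causal chain: the external audit dispute → the audit dispute → the communication cut → the morale reversal → the last-minute hiring miscommunication → the public stakeholder slip.

Yes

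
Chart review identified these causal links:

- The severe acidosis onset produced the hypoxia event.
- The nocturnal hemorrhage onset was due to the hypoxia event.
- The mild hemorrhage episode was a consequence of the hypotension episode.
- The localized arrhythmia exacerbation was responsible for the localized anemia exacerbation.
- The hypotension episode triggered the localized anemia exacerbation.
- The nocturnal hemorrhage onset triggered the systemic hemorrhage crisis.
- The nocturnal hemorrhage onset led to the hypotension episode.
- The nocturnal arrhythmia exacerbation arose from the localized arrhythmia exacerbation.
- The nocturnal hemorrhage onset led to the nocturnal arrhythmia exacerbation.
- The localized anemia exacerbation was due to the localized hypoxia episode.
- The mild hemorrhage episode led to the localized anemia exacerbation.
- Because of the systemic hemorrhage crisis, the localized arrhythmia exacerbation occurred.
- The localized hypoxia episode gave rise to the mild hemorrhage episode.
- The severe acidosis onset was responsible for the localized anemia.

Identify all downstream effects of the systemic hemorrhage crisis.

the localized anemia exacerbation, the localized arrhythmia exacerbation, the nocturnal arrhythmia exacerbation

Direct effects: the localized arrhythmia exacerbation.
2 steps out: the nocturnal arrhythmia exacerbation, the localized anemia exacerbation.
Not reachable from it: the severe acidosis onset, the hypoxia event, the localized anemia, the nocturnal hemorrhage onset, the localized hypoxia episode, the hypotension episode, the mild hemorrhage episode.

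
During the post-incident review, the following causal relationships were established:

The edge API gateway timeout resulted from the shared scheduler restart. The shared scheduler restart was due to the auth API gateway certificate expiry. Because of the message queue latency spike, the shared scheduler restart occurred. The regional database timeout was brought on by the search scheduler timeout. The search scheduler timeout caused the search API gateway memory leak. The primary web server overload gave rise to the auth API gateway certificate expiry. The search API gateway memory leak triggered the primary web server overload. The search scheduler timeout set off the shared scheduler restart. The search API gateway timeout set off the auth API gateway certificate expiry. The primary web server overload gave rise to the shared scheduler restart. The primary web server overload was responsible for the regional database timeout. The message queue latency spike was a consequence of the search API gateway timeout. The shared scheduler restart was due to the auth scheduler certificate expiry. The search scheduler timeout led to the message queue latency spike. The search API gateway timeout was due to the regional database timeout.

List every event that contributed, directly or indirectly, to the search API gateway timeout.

the primary web server overload, the regional database timeout, the search API gateway memory leak, the search scheduler timeout

Immediate cause of the search API gateway timeout: the regional database timeout.
Further upstream: the search scheduler timeout, the search API gateway memory leak, the primary web server overload.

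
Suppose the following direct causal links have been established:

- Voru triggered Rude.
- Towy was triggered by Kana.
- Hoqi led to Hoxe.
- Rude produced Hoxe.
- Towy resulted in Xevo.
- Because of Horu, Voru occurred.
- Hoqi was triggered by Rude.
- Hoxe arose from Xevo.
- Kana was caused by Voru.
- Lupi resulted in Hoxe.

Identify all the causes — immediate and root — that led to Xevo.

Horu, Kana, Towy, Voru

Immediate cause of Xevo: Towy.
Further upstream: Horu, Voru, Kana.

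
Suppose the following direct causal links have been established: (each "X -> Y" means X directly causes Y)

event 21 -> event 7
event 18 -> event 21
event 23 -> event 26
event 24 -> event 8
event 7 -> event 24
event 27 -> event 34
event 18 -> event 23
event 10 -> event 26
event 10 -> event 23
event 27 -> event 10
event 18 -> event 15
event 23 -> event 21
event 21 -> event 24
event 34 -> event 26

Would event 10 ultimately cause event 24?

Yes

There is a causal chain: event 10 → event 23 → event 21 → event 24.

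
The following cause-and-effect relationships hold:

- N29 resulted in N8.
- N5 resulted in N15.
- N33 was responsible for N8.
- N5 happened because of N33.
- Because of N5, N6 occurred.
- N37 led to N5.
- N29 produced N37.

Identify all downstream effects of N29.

Direct effects: N37, N8.
2 steps out: N5.
3 steps out: N6, N15.
Not reachable from it: N33.

N15, N37, N5, N6, N8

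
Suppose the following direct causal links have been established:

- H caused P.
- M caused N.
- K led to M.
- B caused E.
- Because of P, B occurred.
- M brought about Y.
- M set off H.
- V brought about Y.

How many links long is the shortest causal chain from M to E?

4

Shortest chain: M → H → P → B → E.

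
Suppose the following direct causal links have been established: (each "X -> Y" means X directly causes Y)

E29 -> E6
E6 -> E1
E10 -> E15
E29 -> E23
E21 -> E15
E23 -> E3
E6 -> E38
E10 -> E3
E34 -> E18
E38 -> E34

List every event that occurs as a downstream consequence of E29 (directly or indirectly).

Direct effects: E6, E23.
2 steps out: E1, E38, E3.
3 steps out: E34.
4 steps out: E18.
Not reachable from it: E10, E21, E15.

E1, E18, E23, E3, E34, E38, E6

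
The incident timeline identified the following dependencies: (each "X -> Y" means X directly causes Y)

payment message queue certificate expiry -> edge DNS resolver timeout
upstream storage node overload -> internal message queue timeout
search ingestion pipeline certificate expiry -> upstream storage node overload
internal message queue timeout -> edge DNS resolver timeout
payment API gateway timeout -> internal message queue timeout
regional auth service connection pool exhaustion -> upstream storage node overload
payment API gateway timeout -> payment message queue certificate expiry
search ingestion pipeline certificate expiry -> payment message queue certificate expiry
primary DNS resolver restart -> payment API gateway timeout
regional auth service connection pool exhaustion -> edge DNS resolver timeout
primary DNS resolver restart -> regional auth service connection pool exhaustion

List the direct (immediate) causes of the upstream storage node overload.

the regional auth service connection pool exhaustion, the search ingestion pipeline certificate expiry

Upstream contributors include the primary DNS resolver restart, but only the regional auth service connection pool exhaustion, the search ingestion pipeline certificate expiry feed directly into the upstream storage node overload.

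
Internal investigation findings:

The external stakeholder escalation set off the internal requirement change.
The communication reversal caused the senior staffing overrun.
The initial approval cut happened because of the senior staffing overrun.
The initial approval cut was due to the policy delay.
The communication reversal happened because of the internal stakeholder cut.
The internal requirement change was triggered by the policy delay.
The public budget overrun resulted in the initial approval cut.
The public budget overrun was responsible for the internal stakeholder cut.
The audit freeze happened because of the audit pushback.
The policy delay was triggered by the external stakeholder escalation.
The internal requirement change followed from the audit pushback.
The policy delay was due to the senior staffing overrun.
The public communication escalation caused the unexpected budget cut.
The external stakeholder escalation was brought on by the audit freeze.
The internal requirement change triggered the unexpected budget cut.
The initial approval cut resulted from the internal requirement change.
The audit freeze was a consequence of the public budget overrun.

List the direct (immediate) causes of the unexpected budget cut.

Upstream contributors include the public budget overrun, the audit pushback, the audit freeze, the external stakeholder escalation, the internal stakeholder cut, the communication reversal, the senior staffing overrun, the policy delay, but only the internal requirement change, the public communication escalation feed directly into the unexpected budget cut.

the internal requirement change, the public communication escalation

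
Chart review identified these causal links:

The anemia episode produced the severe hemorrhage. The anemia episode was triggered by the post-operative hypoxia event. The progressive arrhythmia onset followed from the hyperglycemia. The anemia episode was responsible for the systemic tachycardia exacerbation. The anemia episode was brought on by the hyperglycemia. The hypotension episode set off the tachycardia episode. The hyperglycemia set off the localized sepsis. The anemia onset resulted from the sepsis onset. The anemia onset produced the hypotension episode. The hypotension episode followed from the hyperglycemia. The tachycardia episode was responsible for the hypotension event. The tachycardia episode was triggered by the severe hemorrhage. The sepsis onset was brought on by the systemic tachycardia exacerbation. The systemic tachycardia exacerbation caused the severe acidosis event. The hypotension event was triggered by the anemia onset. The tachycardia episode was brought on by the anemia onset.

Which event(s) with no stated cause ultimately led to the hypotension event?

Tracing upstream from the hypotension event: the hypotension event ← the tachycardia episode ← the hypotension episode ← the hyperglycemia.
A separate upstream branch: the hypotension event ← the tachycardia episode ← the severe hemorrhage ← the anemia episode ← the post-operative hypoxia event.
Each of those chain origins has no stated cause.

the hyperglycemia, the post-operative hypoxia event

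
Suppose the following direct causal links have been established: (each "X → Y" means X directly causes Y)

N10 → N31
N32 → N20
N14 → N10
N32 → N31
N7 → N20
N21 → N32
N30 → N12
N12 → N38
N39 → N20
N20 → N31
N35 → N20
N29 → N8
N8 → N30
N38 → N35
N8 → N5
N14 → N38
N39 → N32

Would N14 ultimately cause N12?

N14 leads to N10, N38, N35, N20, N31; N12 is not among them.

No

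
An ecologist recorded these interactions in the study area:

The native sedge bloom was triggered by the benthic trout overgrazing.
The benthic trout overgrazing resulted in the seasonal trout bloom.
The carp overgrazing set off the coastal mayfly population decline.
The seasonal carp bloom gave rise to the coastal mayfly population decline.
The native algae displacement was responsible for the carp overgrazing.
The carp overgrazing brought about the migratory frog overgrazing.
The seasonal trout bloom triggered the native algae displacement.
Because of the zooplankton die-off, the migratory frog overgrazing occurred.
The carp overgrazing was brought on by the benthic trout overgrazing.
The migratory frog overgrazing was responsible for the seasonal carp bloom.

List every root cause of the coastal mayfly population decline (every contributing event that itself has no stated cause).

the benthic trout overgrazing, the zooplankton die-off

Tracing upstream from the coastal mayfly population decline: the coastal mayfly population decline ← the carp overgrazing ← the benthic trout overgrazing.
A separate upstream branch: the coastal mayfly population decline ← the seasonal carp bloom ← the migratory frog overgrazing ← the zooplankton die-off.
Each of those chain origins has no stated cause.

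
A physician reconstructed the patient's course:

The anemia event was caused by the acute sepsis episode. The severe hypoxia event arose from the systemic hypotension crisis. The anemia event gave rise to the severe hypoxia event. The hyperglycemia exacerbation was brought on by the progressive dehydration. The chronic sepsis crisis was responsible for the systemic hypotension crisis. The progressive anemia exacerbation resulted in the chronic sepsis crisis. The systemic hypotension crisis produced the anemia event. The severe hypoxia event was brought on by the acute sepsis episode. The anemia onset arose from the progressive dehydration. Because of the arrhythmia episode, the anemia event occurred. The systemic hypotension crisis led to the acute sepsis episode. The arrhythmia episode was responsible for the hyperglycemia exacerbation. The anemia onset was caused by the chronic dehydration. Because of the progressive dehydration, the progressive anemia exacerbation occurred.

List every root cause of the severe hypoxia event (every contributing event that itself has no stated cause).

the arrhythmia episode, the progressive dehydration

Tracing upstream from the severe hypoxia event: the severe hypoxia event ← the systemic hypotension crisis ← the chronic sepsis crisis ← the progressive anemia exacerbation ← the progressive dehydration.
A separate upstream branch: the severe hypoxia event ← the anemia event ← the arrhythmia episode.
Each of those chain origins has no stated cause.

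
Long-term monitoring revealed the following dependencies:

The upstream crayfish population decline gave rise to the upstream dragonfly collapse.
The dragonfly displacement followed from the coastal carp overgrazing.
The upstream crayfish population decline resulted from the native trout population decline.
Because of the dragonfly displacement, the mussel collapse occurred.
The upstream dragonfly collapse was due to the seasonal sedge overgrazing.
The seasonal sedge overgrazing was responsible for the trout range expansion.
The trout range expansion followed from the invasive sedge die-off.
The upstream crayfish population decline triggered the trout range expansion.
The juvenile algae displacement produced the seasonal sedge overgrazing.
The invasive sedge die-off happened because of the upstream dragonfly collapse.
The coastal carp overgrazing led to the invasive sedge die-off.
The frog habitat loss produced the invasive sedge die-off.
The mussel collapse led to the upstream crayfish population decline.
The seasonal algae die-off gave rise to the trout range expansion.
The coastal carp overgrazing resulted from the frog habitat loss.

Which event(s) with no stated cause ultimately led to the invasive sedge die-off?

the frog habitat loss, the juvenile algae displacement, the native trout population decline

Tracing upstream from the invasive sedge die-off: the invasive sedge die-off ← the frog habitat loss.
A separate upstream branch: the invasive sedge die-off ← the upstream dragonfly collapse ← the upstream crayfish population decline ← the native trout population decline.
A separate upstream branch: the invasive sedge die-off ← the upstream dragonfly collapse ← the seasonal sedge overgrazing ← the juvenile algae displacement.
Each of those chain origins has no stated cause.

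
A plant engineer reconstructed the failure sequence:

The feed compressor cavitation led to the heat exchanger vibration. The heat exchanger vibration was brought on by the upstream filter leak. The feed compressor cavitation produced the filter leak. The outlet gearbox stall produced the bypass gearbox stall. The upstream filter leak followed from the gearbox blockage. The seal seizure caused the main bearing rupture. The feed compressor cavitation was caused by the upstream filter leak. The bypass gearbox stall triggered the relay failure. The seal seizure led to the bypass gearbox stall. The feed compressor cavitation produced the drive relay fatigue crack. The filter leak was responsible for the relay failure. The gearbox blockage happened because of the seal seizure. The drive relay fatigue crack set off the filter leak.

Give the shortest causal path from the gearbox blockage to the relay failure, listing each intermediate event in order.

the gearbox blockage → the upstream filter leak
the upstream filter leak → the feed compressor cavitation
the feed compressor cavitation → the filter leak
the filter leak → the relay failure
Length: 4 steps.

the gearbox blockage → the upstream filter leak → the feed compressor cavitation → the filter leak → the relay failure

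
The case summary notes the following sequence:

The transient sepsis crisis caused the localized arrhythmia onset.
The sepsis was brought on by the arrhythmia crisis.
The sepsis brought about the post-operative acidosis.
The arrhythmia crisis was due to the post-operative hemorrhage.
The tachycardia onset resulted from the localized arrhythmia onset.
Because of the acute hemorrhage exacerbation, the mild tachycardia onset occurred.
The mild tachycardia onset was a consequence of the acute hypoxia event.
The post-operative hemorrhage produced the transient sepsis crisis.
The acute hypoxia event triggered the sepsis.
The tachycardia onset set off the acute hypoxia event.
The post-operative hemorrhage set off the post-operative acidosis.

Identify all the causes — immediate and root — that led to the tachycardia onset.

the localized arrhythmia onset, the post-operative hemorrhage, the transient sepsis crisis

Immediate cause of the tachycardia onset: the localized arrhythmia onset.
Further upstream: the post-operative hemorrhage, the transient sepsis crisis.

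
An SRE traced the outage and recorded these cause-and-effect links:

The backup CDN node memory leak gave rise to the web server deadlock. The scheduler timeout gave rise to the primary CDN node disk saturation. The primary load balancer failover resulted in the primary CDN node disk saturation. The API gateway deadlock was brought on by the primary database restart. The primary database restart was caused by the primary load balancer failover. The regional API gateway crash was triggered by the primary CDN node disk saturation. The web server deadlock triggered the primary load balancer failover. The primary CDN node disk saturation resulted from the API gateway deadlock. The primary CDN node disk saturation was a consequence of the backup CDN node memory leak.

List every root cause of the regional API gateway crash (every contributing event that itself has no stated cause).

the backup CDN node memory leak, the scheduler timeout

Tracing upstream from the regional API gateway crash: the regional API gateway crash ← the primary CDN node disk saturation ← the backup CDN node memory leak.
A separate upstream branch: the regional API gateway crash ← the primary CDN node disk saturation ← the scheduler timeout.
Each of those chain origins has no stated cause.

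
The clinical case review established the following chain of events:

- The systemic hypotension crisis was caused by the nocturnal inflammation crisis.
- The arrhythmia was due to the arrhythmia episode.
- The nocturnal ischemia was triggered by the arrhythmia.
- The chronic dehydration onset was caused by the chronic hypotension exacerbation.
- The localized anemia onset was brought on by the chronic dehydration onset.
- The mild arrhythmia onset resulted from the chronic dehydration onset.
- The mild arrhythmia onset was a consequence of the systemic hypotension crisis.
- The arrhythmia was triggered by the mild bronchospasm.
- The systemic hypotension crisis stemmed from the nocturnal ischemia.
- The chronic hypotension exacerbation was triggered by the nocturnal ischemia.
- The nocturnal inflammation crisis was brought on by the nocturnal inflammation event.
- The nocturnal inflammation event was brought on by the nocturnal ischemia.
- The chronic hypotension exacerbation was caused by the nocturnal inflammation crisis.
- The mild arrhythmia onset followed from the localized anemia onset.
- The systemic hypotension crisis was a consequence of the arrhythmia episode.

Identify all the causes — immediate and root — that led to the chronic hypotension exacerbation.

the arrhythmia, the arrhythmia episode, the mild bronchospasm, the nocturnal inflammation crisis, the nocturnal inflammation event, the nocturnal ischemia

Immediate causes of the chronic hypotension exacerbation: the nocturnal ischemia, the nocturnal inflammation crisis.
Further upstream: the arrhythmia episode, the arrhythmia, the nocturnal inflammation event, the mild bronchospasm.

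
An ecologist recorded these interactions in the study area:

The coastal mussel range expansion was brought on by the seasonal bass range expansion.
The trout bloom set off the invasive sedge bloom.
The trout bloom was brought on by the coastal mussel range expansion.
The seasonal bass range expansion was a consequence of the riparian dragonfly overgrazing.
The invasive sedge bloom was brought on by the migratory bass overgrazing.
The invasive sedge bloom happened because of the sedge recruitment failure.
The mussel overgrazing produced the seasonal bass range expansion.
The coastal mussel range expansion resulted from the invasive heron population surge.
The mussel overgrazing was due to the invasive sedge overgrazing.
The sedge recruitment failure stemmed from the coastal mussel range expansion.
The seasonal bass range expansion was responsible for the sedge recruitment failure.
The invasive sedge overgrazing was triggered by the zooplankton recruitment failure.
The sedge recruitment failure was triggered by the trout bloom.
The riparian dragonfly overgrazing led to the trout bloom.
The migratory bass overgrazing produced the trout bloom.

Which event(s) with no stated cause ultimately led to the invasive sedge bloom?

the invasive heron population surge, the migratory bass overgrazing, the riparian dragonfly overgrazing, the zooplankton recruitment failure

Tracing upstream from the invasive sedge bloom: the invasive sedge bloom ← the trout bloom ← the coastal mussel range expansion ← the invasive heron population surge.
A separate upstream branch: the invasive sedge bloom ← the sedge recruitment failure ← the seasonal bass range expansion ← the mussel overgrazing ← the invasive sedge overgrazing ← the zooplankton recruitment failure.
A separate upstream branch: the invasive sedge bloom ← the migratory bass overgrazing.
A separate upstream branch: the invasive sedge bloom ← the trout bloom ← the riparian dragonfly overgrazing.
Each of those chain origins has no stated cause.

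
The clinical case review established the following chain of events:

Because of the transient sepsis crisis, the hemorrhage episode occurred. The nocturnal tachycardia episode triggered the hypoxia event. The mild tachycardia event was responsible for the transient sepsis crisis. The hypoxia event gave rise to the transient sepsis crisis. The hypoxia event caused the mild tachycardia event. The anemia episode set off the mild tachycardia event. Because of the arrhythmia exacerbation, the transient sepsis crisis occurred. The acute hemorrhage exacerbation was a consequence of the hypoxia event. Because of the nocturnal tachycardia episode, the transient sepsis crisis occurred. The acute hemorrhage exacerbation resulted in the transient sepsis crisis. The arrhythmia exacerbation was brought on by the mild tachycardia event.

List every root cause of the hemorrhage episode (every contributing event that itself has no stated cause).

Tracing upstream from the hemorrhage episode: the hemorrhage episode ← the transient sepsis crisis ← the nocturnal tachycardia episode.
A separate upstream branch: the hemorrhage episode ← the transient sepsis crisis ← the mild tachycardia event ← the anemia episode.
Each of those chain origins has no stated cause.

the anemia episode, the nocturnal tachycardia episode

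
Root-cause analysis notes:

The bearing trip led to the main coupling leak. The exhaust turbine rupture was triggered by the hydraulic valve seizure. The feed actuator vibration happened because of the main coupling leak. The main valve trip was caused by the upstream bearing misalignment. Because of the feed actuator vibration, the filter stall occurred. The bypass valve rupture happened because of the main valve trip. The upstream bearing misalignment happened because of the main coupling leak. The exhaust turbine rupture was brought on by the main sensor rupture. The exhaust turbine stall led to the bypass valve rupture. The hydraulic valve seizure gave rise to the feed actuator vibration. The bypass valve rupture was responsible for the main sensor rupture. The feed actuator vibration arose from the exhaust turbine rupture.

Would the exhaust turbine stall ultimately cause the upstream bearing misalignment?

The exhaust turbine stall leads to the bypass valve rupture, the main sensor rupture, the exhaust turbine rupture, the feed actuator vibration, the filter stall; the upstream bearing misalignment is not among them.

No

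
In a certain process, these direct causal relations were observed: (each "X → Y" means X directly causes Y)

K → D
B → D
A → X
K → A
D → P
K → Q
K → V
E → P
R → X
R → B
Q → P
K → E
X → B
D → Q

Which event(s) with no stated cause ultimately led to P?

K, R

Tracing upstream from P: P ← E ← K.
A separate upstream branch: P ← D ← B ← R.
Each of those chain origins has no stated cause.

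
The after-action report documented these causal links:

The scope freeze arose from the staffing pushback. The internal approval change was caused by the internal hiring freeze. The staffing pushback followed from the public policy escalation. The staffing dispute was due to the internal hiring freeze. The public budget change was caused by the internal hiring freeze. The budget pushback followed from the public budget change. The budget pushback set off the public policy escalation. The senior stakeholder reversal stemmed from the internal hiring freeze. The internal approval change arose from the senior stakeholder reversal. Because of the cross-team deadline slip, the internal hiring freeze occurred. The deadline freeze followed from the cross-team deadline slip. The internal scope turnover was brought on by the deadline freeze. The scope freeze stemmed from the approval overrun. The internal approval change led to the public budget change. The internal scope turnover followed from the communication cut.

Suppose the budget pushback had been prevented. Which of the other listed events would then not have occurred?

the public policy escalation, the staffing pushback

Downstream of the budget pushback: the public policy escalation, the staffing pushback, the scope freeze.
Of those, still caused via another path: the scope freeze.
The remainder have no surviving cause.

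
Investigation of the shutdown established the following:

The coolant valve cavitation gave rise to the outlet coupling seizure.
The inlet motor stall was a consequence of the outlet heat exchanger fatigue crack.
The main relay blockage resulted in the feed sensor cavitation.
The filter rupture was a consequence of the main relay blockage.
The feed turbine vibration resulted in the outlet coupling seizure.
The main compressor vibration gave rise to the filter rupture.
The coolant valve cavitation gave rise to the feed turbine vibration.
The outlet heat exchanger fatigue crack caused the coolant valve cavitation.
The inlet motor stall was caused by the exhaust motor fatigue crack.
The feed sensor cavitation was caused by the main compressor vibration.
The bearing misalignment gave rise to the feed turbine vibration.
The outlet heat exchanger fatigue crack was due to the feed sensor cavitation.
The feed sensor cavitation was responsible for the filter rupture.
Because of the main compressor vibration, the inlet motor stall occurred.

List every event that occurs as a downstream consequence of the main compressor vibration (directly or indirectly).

Direct effects: the feed sensor cavitation, the inlet motor stall, the filter rupture.
2 steps out: the outlet heat exchanger fatigue crack.
3 steps out: the coolant valve cavitation.
4 steps out: the feed turbine vibration, the outlet coupling seizure.
Not reachable from it: the main relay blockage, the bearing misalignment, the exhaust motor fatigue crack.

the coolant valve cavitation, the feed sensor cavitation, the feed turbine vibration, the filter rupture, the inlet motor stall, the outlet coupling seizure, the outlet heat exchanger fatigue crack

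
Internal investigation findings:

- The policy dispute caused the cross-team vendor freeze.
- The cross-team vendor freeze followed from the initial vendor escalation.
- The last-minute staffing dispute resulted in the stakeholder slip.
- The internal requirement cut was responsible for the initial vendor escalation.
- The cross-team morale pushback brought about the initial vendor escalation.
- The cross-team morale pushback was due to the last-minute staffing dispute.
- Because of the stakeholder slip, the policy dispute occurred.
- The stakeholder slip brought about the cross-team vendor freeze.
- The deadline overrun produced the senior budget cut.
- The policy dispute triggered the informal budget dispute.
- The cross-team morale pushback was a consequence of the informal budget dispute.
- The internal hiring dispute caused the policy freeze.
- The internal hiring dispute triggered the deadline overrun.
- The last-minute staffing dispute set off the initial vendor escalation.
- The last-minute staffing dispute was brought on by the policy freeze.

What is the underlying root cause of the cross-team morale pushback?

the internal hiring dispute

Tracing upstream from the cross-team morale pushback: the cross-team morale pushback ← the last-minute staffing dispute ← the policy freeze ← the internal hiring dispute.
The internal hiring dispute has no stated cause, so it is the root.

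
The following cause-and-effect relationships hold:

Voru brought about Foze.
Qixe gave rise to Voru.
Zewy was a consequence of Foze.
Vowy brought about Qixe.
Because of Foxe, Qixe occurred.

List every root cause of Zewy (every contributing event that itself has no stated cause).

Foxe, Vowy

Tracing upstream from Zewy: Zewy ← Foze ← Voru ← Qixe ← Vowy.
A separate upstream branch: Zewy ← Foze ← Voru ← Qixe ← Foxe.
Each of those chain origins has no stated cause.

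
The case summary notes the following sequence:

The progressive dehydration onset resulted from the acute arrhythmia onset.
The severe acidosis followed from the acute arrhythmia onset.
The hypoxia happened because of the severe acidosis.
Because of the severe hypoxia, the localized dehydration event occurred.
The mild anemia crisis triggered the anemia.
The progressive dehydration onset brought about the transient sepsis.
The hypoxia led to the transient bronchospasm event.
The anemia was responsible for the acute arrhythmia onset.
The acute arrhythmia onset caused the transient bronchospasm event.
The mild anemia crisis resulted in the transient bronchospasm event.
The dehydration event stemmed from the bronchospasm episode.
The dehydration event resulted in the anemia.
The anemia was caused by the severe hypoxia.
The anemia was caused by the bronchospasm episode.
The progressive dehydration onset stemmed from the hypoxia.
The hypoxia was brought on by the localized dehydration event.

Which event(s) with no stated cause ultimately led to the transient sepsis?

Tracing upstream from the transient sepsis: the transient sepsis ← the progressive dehydration onset ← the acute arrhythmia onset ← the anemia ← the severe hypoxia.
A separate upstream branch: the transient sepsis ← the progressive dehydration onset ← the acute arrhythmia onset ← the anemia ← the bronchospasm episode.
A separate upstream branch: the transient sepsis ← the progressive dehydration onset ← the acute arrhythmia onset ← the anemia ← the mild anemia crisis.
Each of those chain origins has no stated cause.

the bronchospasm episode, the mild anemia crisis, the severe hypoxia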